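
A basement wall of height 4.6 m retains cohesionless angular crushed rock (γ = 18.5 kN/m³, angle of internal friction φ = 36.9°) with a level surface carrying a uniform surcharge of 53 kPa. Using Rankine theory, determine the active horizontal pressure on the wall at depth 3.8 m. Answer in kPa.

30.8 kPa

K_a = (1 − sin φ)/(1 + sin φ) = 0.2497.
σ_v = γz + q = 18.5 × 3.8 + 53 = 123.3 kPa.
σ_h = K_a σ_v = 0.2497 × 123.3 = 30.78 kPa.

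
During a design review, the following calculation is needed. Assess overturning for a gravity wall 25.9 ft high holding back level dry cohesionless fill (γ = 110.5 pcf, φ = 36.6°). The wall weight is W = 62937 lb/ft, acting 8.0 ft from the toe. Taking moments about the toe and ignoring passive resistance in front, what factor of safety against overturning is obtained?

K_a = tan²(45° − 36.6°/2) = 0.2530.
P_a = ½K_aγH² = 0.5×0.2530×110.5×25.9² = 9375 lb/ft, acting at H/3 = 8.633 ft above the base.
Overturning moment M_o = P_a × H/3 = 9375 × 8.633 = 80940.
Resisting moment M_r = W × 8.0 = 62937 × 8.0 = 503500.
FS_overturning = M_r/M_o = 503500/80940 = 6.221.

6.22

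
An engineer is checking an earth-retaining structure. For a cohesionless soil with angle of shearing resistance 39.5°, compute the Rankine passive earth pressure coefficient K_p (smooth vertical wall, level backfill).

K_p = (1 + sin φ)/(1 − sin φ) = tan²(45° + 39.5°/2) = 4.496.

4.50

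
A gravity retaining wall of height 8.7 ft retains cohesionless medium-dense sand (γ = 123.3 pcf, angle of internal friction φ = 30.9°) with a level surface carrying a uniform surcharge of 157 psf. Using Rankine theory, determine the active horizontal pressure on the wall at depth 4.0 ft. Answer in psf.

K_a = (1 − sin φ)/(1 + sin φ) = 0.3214.
σ_v = γz + q = 123.3 × 4.0 + 157 = 650.2 psf.
σ_h = K_a σ_v = 0.3214 × 650.2 = 209.0 psf.

209 psf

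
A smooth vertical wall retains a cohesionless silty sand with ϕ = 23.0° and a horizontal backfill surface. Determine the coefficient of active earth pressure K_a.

0.438

K_a = (1 − sin φ)/(1 + sin φ) = (1 − sin 23.0°)/(1 + sin 23.0°) = 0.4381.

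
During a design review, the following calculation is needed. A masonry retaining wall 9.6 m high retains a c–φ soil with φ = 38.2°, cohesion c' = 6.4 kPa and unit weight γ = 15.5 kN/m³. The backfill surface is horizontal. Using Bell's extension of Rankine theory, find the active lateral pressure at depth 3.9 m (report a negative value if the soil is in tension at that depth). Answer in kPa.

8.04 kPa

K_a = (1 − sin φ)/(1 + sin φ) = 0.2358.
σ_a = K_a γ z − 2c√K_a = 0.2358×15.5×3.9 − 2×6.4×0.4856 = 8.038 kPa.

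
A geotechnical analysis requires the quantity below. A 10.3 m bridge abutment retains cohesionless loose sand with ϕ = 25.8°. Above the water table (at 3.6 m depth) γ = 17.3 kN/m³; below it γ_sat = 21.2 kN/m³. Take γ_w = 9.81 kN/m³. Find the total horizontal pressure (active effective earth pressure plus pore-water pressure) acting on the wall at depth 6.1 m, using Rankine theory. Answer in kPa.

60.2 kPa

K_a = (1 − sin φ)/(1 + sin φ) = 0.3935.
γ' = 21.2 − 9.81 = 11.39 kN/m³.
Effective vertical stress at 6.1 m: σ'_v = 17.3×3.6 + 11.39×2.50 = 90.75 kPa.
σ'_h = K_a σ'_v = 0.3935 × 90.75 = 35.71 kPa; u = γ_w × 2.50 = 24.52 kPa.
Total σ_h = 35.71 + 24.52 = 60.24 kPa.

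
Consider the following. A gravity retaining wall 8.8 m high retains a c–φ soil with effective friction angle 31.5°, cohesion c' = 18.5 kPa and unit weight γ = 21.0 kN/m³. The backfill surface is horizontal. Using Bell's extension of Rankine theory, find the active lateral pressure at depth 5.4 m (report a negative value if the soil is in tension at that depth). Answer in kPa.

14.8 kPa

K_a = (1 − sin φ)/(1 + sin φ) = 0.3136.
σ_a = K_a γ z − 2c√K_a = 0.3136×21.0×5.4 − 2×18.5×0.5600 = 14.84 kPa.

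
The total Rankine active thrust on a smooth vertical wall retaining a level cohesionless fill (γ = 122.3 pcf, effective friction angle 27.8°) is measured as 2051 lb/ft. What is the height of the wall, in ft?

9.60 ft

K_a = 0.3639. P_a = ½ K_a γ H² ⇒ H = √(2P_a/(K_a γ)).
H = √(2×2051/(0.3639×122.3)) = 9.601 ft.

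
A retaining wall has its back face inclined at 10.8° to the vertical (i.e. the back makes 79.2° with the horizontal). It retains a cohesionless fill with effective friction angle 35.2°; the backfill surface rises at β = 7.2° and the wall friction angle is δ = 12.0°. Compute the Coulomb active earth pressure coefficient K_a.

K_a = sin²(α+φ) / [sin²α · sin(α−δ) · (1 + √{sin(φ+δ)sin(φ−β) / (sin(α−δ)sin(α+β))})²].
With α = 79.2°, φ = 35.2°, δ = 12.0°, β = 7.2°: K_a = 0.3589.

0.359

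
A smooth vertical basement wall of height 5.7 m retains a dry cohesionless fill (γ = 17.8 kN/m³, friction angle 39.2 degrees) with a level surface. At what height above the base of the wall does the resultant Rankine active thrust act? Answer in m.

1.90 m

K_a = 0.2255.
The pressure distribution is triangular, so the resultant acts at H/3 above the base = 5.7/3 = 1.900 m.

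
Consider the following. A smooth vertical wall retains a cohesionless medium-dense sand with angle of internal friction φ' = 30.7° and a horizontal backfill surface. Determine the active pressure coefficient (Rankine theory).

K_a = (1 − sin φ)/(1 + sin φ) = (1 − sin 30.7°)/(1 + sin 30.7°) = 0.3240.

0.324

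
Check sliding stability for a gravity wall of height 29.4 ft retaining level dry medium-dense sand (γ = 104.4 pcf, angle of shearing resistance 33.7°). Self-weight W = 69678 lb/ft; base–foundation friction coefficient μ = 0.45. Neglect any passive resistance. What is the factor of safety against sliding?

2.43

K_a = tan²(45° − 33.7°/2) = 0.2863.
P_a = ½K_aγH² = 0.5×0.2863×104.4×29.4² = 12920 lb/ft, acting at H/3 = 9.800 ft above the base.
FS_sliding = μW / P_a = 0.45×69678 / 12920 = 2.427.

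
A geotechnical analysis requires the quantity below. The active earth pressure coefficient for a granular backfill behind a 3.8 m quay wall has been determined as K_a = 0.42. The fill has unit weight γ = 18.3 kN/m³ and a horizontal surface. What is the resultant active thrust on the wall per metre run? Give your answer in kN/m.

55.5 kN/m

P = ½ K_a γ H² = 0.5 × 0.42 × 18.3 × 3.8² = 55.49 kN/m.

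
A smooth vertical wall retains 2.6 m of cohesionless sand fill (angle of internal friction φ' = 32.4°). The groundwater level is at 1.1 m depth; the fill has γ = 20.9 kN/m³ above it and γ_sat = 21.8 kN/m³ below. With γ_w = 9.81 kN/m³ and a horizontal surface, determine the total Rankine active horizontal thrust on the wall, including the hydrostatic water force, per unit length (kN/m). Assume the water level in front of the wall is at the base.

K_a = tan²(45° − φ/2) = 0.3022.
γ' = 21.8 − 9.81 = 11.99 kN/m³. Depth below WT = 1.5 m.
σ'_h at WT = K_a γ d_w = 6.948 kPa; at base = 6.948 + K_a γ' × 1.5 = 12.38 kPa.
P₁ (0–1.1 m) = ½×6.948×1.1 = 3.822. P₂ (1.1–2.6 m) = ½(6.948+12.38)×1.5 = 14.50.
P_w = ½ γ_w h₂² = 0.5×9.81×1.5² = 11.04. Total = 3.822+14.50+11.04 = 29.36 kN/m.

29.4 kN/m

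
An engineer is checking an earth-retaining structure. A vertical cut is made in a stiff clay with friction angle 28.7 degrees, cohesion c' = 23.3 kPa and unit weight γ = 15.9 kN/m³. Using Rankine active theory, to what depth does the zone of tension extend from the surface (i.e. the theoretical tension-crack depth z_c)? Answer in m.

4.95 m

K_a = tan²(45° − 28.7°/2) = 0.3511; √K_a = 0.5926.
The active pressure is zero where K_a γ z = 2c√K_a, so z_c = 2c/(γ√K_a) = 2×23.3/(15.9×0.5926) = 4.946 m.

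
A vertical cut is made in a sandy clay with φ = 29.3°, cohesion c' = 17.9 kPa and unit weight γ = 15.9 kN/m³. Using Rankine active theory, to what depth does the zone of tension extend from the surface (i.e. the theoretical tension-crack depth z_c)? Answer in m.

K_a = tan²(45° − 29.3°/2) = 0.3428; √K_a = 0.5855.
The active pressure is zero where K_a γ z = 2c√K_a, so z_c = 2c/(γ√K_a) = 2×17.9/(15.9×0.5855) = 3.845 m.

3.85 m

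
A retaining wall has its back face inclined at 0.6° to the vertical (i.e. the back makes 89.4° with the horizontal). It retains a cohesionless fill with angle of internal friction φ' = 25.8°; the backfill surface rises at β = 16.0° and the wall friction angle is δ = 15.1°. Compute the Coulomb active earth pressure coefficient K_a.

K_a = sin²(α+φ) / [sin²α · sin(α−δ) · (1 + √{sin(φ+δ)sin(φ−β) / (sin(α−δ)sin(α+β))})²].
With α = 89.4°, φ = 25.8°, δ = 15.1°, β = 16.0°: K_a = 0.4691.

0.469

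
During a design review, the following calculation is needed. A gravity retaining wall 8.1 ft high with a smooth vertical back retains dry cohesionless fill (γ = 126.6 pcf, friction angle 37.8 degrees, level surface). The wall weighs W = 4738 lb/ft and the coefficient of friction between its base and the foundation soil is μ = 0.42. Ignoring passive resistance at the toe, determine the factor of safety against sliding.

2.00

K_a = tan²(45° − 37.8°/2) = 0.2400.
P_a = ½K_aγH² = 0.5×0.2400×126.6×8.1² = 996.7 lb/ft, acting at H/3 = 2.700 ft above the base.
FS_sliding = μW / P_a = 0.42×4738 / 996.7 = 1.996.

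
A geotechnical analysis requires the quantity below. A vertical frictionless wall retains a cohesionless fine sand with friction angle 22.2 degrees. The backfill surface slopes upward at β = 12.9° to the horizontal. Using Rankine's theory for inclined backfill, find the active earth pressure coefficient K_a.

0.510

K_a = cos β · (cos β − √(cos²β − cos²φ)) / (cos β + √(cos²β − cos²φ)).
cos β = 0.9748, cos φ = 0.9259, √(cos²β − cos²φ) = 0.3048.
K_a = 0.9748 × (0.9748 − 0.3048)/(0.9748 + 0.3048) = 0.5103.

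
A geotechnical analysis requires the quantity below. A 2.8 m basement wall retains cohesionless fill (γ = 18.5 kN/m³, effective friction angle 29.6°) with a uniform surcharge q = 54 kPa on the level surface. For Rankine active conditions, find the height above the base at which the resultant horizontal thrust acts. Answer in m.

K_a = 0.3387.
Triangular part P₁ = ½K_aγH² = 24.57 at H/3 = 0.9333 m; rectangular part P₂ = K_a q H = 51.22 at H/2 = 1.400 m.
ȳ = (P₁·0.9333 + P₂·1.400)/(P₁+P₂) = 1.249 m.

1.25 m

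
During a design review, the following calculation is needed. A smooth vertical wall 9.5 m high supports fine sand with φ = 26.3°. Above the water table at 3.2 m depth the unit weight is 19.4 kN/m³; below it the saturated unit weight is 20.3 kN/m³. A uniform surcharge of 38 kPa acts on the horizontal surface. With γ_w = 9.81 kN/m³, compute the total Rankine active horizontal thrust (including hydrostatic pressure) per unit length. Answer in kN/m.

604 kN/m

K_a = tan²(45° − φ/2) = 0.3859.
γ' = 20.3 − 9.81 = 10.49 kN/m³. h₂ = H − d_w = 6.3 m.
σ'_h: at surface K_a·q = 14.67; at WT K_a(q+γd_w) = 38.62; at base K_a(q+γd_w+γ'h₂) = 64.13 kPa.
P₁ = ½(14.67+38.62)×3.2 = 85.26; P₂ = ½(38.62+64.13)×6.3 = 323.7; P_w = ½γ_w h₂² = 194.7.
Total = 85.26+323.7+194.7 = 603.6 kN/m.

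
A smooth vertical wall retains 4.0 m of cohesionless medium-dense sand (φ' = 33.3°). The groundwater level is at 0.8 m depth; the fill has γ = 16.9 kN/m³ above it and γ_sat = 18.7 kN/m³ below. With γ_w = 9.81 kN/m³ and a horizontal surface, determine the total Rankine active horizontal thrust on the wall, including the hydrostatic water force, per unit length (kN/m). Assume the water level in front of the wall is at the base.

77.6 kN/m

K_a = tan²(45° − φ/2) = 0.2911.
γ' = 18.7 − 9.81 = 8.890 kN/m³. Depth below WT = 3.2 m.
σ'_h at WT = K_a γ d_w = 3.936 kPa; at base = 3.936 + K_a γ' × 3.2 = 12.22 kPa.
P₁ (0–0.8 m) = ½×3.936×0.8 = 1.574. P₂ (0.8–4.0 m) = ½(3.936+12.22)×3.2 = 25.85.
P_w = ½ γ_w h₂² = 0.5×9.81×3.2² = 50.23. Total = 1.574+25.85+50.23 = 77.65 kN/m.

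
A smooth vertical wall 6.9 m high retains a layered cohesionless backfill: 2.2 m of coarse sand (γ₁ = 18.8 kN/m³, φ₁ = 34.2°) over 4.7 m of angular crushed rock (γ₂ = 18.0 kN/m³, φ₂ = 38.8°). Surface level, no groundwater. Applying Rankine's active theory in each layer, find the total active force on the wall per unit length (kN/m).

103 kN/m

K_a1 = tan²(45°−34.2°/2) = 0.2803; K_a2 = tan²(45°−38.8°/2) = 0.2296.
Layer 1: σ at base = K_a1 γ₁ h₁ = 11.59 kPa; P₁ = ½×11.59×2.2 = 12.75.
Layer 2: σ_v at top = γ₁h₁ = 41.36; σ_h top = K_a2×41.36 = 9.494; σ_h base = K_a2×(41.36+18.0×4.7) = 28.91.
P₂ = ½(9.494+28.91)×4.7 = 90.26. Total P_a = 12.75+90.26 = 103.0 kN/m.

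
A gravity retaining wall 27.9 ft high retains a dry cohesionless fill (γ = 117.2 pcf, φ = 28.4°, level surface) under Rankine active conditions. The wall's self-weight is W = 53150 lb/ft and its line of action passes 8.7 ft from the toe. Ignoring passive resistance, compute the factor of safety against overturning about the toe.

3.07

K_a = tan²(45° − 28.4°/2) = 0.3554.
P_a = ½K_aγH² = 0.5×0.3554×117.2×27.9² = 16210 lb/ft, acting at H/3 = 9.300 ft above the base.
Overturning moment M_o = P_a × H/3 = 16210 × 9.300 = 150700.
Resisting moment M_r = W × 8.7 = 53150 × 8.7 = 462400.
FS_overturning = M_r/M_o = 462400/150700 = 3.067.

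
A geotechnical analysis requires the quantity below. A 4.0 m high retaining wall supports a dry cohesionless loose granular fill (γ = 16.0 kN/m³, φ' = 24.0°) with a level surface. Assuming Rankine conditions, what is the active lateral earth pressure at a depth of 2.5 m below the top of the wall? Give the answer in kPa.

K_a = (1 − sin φ)/(1 + sin φ) = 0.4217.
σ_h = K_a γ z = 0.4217 × 16.0 × 2.5 = 16.87 kPa.

16.9 kPa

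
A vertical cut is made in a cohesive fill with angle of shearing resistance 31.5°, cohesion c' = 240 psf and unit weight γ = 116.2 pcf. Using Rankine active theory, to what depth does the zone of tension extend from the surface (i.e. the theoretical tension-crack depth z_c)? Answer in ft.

K_a = tan²(45° − 31.5°/2) = 0.3136; √K_a = 0.5600.
The active pressure is zero where K_a γ z = 2c√K_a, so z_c = 2c/(γ√K_a) = 2×240/(116.2×0.5600) = 7.376 ft.

7.38 ft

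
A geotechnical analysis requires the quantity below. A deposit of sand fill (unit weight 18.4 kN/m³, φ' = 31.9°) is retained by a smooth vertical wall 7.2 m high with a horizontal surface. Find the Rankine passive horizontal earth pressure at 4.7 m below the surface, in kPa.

K_p = (1 + sin φ)/(1 − sin φ) = 3.241.
σ_h = K_p γ z = 3.241 × 18.4 × 4.7 = 280.3 kPa.

280 kPa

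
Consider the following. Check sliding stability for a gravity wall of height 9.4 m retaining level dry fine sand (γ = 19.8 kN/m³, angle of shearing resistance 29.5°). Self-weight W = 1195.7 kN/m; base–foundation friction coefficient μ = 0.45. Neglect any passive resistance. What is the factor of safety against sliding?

K_a = tan²(45° − 29.5°/2) = 0.3401.
P_a = ½K_aγH² = 0.5×0.3401×19.8×9.4² = 297.5 kN/m, acting at H/3 = 3.133 m above the base.
FS_sliding = μW / P_a = 0.45×1195.7 / 297.5 = 1.809.

1.81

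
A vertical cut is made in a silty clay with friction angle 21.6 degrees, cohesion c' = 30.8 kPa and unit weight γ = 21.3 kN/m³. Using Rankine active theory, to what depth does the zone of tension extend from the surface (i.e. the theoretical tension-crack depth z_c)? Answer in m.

4.26 m

K_a = tan²(45° − 21.6°/2) = 0.4619; √K_a = 0.6796.
The active pressure is zero where K_a γ z = 2c√K_a, so z_c = 2c/(γ√K_a) = 2×30.8/(21.3×0.6796) = 4.255 m.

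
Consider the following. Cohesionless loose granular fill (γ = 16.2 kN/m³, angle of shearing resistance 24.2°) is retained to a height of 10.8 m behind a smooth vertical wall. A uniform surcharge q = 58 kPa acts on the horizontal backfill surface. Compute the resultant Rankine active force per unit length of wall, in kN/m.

658 kN/m

K_a = tan²(45° − φ/2) = 0.4185.
Soil triangle: ½ K_a γ H² = 0.5×0.4185×16.2×10.8² = 395.4 kN/m.
Surcharge rectangle: K_a q H = 0.4185×58×10.8 = 262.2 kN/m.
Total = 395.4 + 262.2 = 657.6 kN/m.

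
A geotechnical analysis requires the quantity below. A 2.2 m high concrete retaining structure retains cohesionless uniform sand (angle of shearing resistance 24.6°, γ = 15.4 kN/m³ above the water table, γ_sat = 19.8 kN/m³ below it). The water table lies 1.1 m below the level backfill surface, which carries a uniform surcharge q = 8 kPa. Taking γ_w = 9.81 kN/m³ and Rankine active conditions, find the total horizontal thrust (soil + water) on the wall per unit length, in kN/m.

K_a = tan²(45° − φ/2) = 0.4121.
γ' = 19.8 − 9.81 = 9.990 kN/m³. h₂ = H − d_w = 1.1 m.
σ'_h: at surface K_a·q = 3.297; at WT K_a(q+γd_w) = 10.28; at base K_a(q+γd_w+γ'h₂) = 14.81 kPa.
P₁ = ½(3.297+10.28)×1.1 = 7.467; P₂ = ½(10.28+14.81)×1.1 = 13.80; P_w = ½γ_w h₂² = 5.935.
Total = 7.467+13.80+5.935 = 27.20 kN/m.

27.2 kN/m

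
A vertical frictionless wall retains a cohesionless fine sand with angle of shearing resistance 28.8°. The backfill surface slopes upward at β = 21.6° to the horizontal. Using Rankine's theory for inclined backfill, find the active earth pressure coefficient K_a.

K_a = cos β · (cos β − √(cos²β − cos²φ)) / (cos β + √(cos²β − cos²φ)).
cos β = 0.9298, cos φ = 0.8763, √(cos²β − cos²φ) = 0.3108.
K_a = 0.9298 × (0.9298 − 0.3108)/(0.9298 + 0.3108) = 0.4640.

0.464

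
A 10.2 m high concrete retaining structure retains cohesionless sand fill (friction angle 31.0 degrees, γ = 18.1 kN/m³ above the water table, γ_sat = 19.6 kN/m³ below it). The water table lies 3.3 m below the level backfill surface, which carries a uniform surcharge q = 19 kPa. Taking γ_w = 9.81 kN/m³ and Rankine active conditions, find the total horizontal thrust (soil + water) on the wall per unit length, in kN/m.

K_a = tan²(45° − φ/2) = 0.3201.
γ' = 19.6 − 9.81 = 9.790 kN/m³. h₂ = H − d_w = 6.9 m.
σ'_h: at surface K_a·q = 6.082; at WT K_a(q+γd_w) = 25.20; at base K_a(q+γd_w+γ'h₂) = 46.82 kPa.
P₁ = ½(6.082+25.20)×3.3 = 51.62; P₂ = ½(25.20+46.82)×6.9 = 248.5; P_w = ½γ_w h₂² = 233.5.
Total = 51.62+248.5+233.5 = 533.6 kN/m.

534 kN/m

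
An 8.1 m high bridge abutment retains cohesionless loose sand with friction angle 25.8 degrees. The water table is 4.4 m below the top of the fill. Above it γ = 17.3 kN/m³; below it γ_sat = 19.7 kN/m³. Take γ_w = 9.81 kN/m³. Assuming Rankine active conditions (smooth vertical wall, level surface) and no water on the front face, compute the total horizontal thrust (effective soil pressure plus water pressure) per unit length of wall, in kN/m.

K_a = tan²(45° − φ/2) = 0.3935.
γ' = 19.7 − 9.81 = 9.890 kN/m³. Depth below WT = 3.7 m.
σ'_h at WT = K_a γ d_w = 29.95 kPa; at base = 29.95 + K_a γ' × 3.7 = 44.35 kPa.
P₁ (0–4.4 m) = ½×29.95×4.4 = 65.90. P₂ (4.4–8.1 m) = ½(29.95+44.35)×3.7 = 137.5.
P_w = ½ γ_w h₂² = 0.5×9.81×3.7² = 67.15. Total = 65.90+137.5+67.15 = 270.5 kN/m.

271 kN/m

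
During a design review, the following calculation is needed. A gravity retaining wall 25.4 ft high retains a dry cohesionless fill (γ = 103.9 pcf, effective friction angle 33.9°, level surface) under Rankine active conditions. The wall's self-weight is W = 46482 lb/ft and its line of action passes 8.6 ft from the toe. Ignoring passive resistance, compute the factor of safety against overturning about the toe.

4.96

K_a = tan²(45° − 33.9°/2) = 0.2839.
P_a = ½K_aγH² = 0.5×0.2839×103.9×25.4² = 9515 lb/ft, acting at H/3 = 8.467 ft above the base.
Overturning moment M_o = P_a × H/3 = 9515 × 8.467 = 80560.
Resisting moment M_r = W × 8.6 = 46482 × 8.6 = 399700.
FS_overturning = M_r/M_o = 399700/80560 = 4.962.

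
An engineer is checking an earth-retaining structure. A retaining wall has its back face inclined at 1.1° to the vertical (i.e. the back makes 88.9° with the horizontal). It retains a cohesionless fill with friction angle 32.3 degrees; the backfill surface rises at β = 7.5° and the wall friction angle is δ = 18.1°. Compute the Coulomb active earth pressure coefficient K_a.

0.308

K_a = sin²(α+φ) / [sin²α · sin(α−δ) · (1 + √{sin(φ+δ)sin(φ−β) / (sin(α−δ)sin(α+β))})²].
With α = 88.9°, φ = 32.3°, δ = 18.1°, β = 7.5°: K_a = 0.3078.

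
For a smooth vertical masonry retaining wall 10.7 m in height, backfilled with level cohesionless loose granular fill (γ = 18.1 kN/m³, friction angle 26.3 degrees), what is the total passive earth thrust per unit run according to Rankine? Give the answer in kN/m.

K_p = tan²(45° + φ/2) = 2.591.
P_p = ½ K_p γ H² = 0.5 × 2.591 × 18.1 × 10.7² = 2685 kN/m.

2680 kN/m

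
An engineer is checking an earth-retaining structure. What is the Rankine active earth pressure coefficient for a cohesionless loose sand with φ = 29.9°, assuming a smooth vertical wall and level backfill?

0.335

K_a = tan²(45° − φ/2) = tan²(30.05°) = 0.3347.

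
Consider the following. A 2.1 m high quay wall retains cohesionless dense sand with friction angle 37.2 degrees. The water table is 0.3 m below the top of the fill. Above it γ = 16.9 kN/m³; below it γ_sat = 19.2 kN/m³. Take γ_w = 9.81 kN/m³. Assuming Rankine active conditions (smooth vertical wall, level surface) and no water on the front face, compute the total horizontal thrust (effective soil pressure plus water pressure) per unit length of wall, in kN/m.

K_a = tan²(45° − φ/2) = 0.2464.
γ' = 19.2 − 9.81 = 9.390 kN/m³. Depth below WT = 1.8 m.
σ'_h at WT = K_a γ d_w = 1.249 kPa; at base = 1.249 + K_a γ' × 1.8 = 5.414 kPa.
P₁ (0–0.3 m) = ½×1.249×0.3 = 0.1874. P₂ (0.3–2.1 m) = ½(1.249+5.414)×1.8 = 5.997.
P_w = ½ γ_w h₂² = 0.5×9.81×1.8² = 15.89. Total = 0.1874+5.997+15.89 = 22.08 kN/m.

22.1 kN/m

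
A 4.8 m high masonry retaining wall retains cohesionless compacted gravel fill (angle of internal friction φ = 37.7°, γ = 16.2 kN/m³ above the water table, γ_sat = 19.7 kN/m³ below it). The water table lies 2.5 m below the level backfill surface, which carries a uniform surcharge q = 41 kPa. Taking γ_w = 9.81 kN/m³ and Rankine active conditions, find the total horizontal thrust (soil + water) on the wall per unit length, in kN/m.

K_a = tan²(45° − φ/2) = 0.2411.
γ' = 19.7 − 9.81 = 9.890 kN/m³. h₂ = H − d_w = 2.3 m.
σ'_h: at surface K_a·q = 9.883; at WT K_a(q+γd_w) = 19.65; at base K_a(q+γd_w+γ'h₂) = 25.13 kPa.
P₁ = ½(9.883+19.65)×2.5 = 36.91; P₂ = ½(19.65+25.13)×2.3 = 51.49; P_w = ½γ_w h₂² = 25.95.
Total = 36.91+51.49+25.95 = 114.4 kN/m.

114 kN/m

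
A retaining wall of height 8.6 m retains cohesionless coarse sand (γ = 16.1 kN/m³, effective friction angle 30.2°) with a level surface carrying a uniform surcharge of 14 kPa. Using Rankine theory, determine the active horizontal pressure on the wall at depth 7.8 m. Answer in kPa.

46.2 kPa

K_a = (1 − sin φ)/(1 + sin φ) = 0.3307.
σ_v = γz + q = 16.1 × 7.8 + 14 = 139.6 kPa.
σ_h = K_a σ_v = 0.3307 × 139.6 = 46.15 kPa.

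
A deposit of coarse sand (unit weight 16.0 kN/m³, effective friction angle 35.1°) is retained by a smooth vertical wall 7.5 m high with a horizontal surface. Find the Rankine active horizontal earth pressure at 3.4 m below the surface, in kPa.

K_a = (1 − sin φ)/(1 + sin φ) = 0.2698.
σ_h = K_a γ z = 0.2698 × 16.0 × 3.4 = 14.68 kPa.

14.7 kPa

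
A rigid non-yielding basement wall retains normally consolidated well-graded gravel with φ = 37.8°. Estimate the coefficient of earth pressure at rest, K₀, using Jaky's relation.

0.387

K₀ = 1 − sin φ' = 1 − sin 37.8° = 0.3871.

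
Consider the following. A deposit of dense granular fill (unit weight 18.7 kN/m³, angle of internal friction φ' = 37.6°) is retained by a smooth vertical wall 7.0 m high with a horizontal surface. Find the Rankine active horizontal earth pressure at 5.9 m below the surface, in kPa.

26.7 kPa

K_a = (1 − sin φ)/(1 + sin φ) = 0.2421.
σ_h = K_a γ z = 0.2421 × 18.7 × 5.9 = 26.71 kPa.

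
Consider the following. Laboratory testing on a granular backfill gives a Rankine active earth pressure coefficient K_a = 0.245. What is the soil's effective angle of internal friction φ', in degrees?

K_a = tan²(45° − φ/2) ⇒ 45° − φ/2 = arctan(√0.245) = 26.33°.
φ = 2(45° − 26.33°) = 37.33°.

37.3°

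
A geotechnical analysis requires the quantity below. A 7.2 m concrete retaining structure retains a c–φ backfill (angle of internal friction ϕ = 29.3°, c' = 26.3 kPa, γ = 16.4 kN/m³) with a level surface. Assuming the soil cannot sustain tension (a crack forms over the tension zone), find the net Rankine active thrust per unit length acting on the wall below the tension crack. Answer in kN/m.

K_a = 0.3428; √K_a = 0.5855.
Tension-crack depth z_c = 2c/(γ√K_a) = 2×26.3/(16.4×0.5855) = 5.478 m.
σ_a at base = K_a γ H − 2c√K_a = 0.3428×16.4×7.2 − 2×26.3×0.5855 = 9.684 kPa.
P_a = ½ × 9.684 × (H − z_c) = 0.5×9.684×1.722 = 8.339 kN/m.

8.34 kN/m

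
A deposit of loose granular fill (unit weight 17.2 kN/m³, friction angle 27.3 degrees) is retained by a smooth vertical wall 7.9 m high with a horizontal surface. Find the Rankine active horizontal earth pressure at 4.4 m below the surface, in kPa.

28.1 kPa

K_a = (1 − sin φ)/(1 + sin φ) = 0.3711.
σ_h = K_a γ z = 0.3711 × 17.2 × 4.4 = 28.09 kPa.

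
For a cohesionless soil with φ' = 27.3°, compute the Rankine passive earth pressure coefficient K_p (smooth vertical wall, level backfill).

K_p = (1 + sin φ)/(1 − sin φ) = tan²(45° + 27.3°/2) = 2.694.

2.69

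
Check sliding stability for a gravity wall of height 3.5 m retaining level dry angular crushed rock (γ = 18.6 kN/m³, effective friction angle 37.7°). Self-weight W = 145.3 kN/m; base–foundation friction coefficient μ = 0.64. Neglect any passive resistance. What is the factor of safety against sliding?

K_a = tan²(45° − 37.7°/2) = 0.2411.
P_a = ½K_aγH² = 0.5×0.2411×18.6×3.5² = 27.46 kN/m, acting at H/3 = 1.167 m above the base.
FS_sliding = μW / P_a = 0.64×145.3 / 27.46 = 3.386.

3.39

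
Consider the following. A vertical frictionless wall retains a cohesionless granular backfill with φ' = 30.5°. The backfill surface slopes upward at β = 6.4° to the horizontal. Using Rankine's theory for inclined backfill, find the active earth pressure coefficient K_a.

K_a = cos β · (cos β − √(cos²β − cos²φ)) / (cos β + √(cos²β − cos²φ)).
cos β = 0.9938, cos φ = 0.8616, √(cos²β − cos²φ) = 0.4951.
K_a = 0.9938 × (0.9938 − 0.4951)/(0.9938 + 0.4951) = 0.3328.

0.333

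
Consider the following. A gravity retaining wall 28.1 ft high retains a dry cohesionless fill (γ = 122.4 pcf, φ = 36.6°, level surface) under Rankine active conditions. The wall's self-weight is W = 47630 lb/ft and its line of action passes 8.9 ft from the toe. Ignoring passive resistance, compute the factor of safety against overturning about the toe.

3.70

K_a = tan²(45° − 36.6°/2) = 0.2530.
P_a = ½K_aγH² = 0.5×0.2530×122.4×28.1² = 12220 lb/ft, acting at H/3 = 9.367 ft above the base.
Overturning moment M_o = P_a × H/3 = 12220 × 9.367 = 114500.
Resisting moment M_r = W × 8.9 = 47630 × 8.9 = 423900.
FS_overturning = M_r/M_o = 423900/114500 = 3.702.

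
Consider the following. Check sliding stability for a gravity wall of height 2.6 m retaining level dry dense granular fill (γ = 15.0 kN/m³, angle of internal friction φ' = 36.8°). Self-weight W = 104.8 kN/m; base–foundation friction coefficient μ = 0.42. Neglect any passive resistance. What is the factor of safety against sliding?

3.46

K_a = tan²(45° − 36.8°/2) = 0.2508.
P_a = ½K_aγH² = 0.5×0.2508×15.0×2.6² = 12.71 kN/m, acting at H/3 = 0.8667 m above the base.
FS_sliding = μW / P_a = 0.42×104.8 / 12.71 = 3.462.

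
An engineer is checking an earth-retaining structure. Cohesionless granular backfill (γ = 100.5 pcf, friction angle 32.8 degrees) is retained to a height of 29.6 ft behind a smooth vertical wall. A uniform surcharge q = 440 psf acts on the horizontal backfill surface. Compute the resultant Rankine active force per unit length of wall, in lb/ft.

K_a = tan²(45° − φ/2) = 0.2973.
Soil triangle: ½ K_a γ H² = 0.5×0.2973×100.5×29.6² = 13090 lb/ft.
Surcharge rectangle: K_a q H = 0.2973×440×29.6 = 3872 lb/ft.
Total = 13090 + 3872 = 16960 lb/ft.

17000 lb/ft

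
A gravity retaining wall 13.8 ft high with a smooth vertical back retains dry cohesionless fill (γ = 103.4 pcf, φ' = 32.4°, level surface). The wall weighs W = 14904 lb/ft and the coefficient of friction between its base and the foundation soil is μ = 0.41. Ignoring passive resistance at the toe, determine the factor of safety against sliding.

K_a = tan²(45° − 32.4°/2) = 0.3022.
P_a = ½K_aγH² = 0.5×0.3022×103.4×13.8² = 2976 lb/ft, acting at H/3 = 4.600 ft above the base.
FS_sliding = μW / P_a = 0.41×14904 / 2976 = 2.054.

2.05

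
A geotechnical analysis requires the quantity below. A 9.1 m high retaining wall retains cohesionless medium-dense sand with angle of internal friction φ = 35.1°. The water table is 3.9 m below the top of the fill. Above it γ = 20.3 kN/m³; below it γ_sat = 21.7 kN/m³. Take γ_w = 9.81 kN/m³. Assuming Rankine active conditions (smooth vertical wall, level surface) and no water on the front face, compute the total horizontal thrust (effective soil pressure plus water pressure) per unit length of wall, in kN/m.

K_a = tan²(45° − φ/2) = 0.2698.
γ' = 21.7 − 9.81 = 11.89 kN/m³. Depth below WT = 5.2 m.
σ'_h at WT = K_a γ d_w = 21.36 kPa; at base = 21.36 + K_a γ' × 5.2 = 38.05 kPa.
P₁ (0–3.9 m) = ½×21.36×3.9 = 41.66. P₂ (3.9–9.1 m) = ½(21.36+38.05)×5.2 = 154.5.
P_w = ½ γ_w h₂² = 0.5×9.81×5.2² = 132.6. Total = 41.66+154.5+132.6 = 328.8 kN/m.

329 kN/m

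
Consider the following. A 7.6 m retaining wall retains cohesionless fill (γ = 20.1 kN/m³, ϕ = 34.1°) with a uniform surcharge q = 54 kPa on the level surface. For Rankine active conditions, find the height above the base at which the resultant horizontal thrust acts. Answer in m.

K_a = 0.2815.
Triangular part P₁ = ½K_aγH² = 163.4 at H/3 = 2.533 m; rectangular part P₂ = K_a q H = 115.5 at H/2 = 3.800 m.
ȳ = (P₁·2.533 + P₂·3.800)/(P₁+P₂) = 3.058 m.

3.06 m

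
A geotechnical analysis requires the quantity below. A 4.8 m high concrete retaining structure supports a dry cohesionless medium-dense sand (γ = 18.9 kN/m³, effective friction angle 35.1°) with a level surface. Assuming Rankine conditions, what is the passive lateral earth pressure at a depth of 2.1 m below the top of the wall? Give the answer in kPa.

K_p = (1 + sin φ)/(1 − sin φ) = 3.706.
σ_h = K_p γ z = 3.706 × 18.9 × 2.1 = 147.1 kPa.

147 kPa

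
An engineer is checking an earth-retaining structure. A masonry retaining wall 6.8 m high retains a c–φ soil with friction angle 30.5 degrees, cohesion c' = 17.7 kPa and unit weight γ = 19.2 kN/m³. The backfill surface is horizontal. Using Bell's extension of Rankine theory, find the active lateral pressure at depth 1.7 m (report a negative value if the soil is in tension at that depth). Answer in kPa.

K_a = (1 − sin φ)/(1 + sin φ) = 0.3267.
σ_a = K_a γ z − 2c√K_a = 0.3267×19.2×1.7 − 2×17.7×0.5715 = -9.570 kPa.

-9.57 kPa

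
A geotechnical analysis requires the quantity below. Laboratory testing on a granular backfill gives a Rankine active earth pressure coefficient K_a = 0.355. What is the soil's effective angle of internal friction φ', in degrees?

K_a = tan²(45° − φ/2) ⇒ 45° − φ/2 = arctan(√0.355) = 30.79°.
φ = 2(45° − 30.79°) = 28.43°.

28.4°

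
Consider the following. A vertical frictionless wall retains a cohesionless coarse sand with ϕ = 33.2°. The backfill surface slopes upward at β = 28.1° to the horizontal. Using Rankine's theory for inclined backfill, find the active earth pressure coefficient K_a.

K_a = cos β · (cos β − √(cos²β − cos²φ)) / (cos β + √(cos²β − cos²φ)).
cos β = 0.8821, cos φ = 0.8368, √(cos²β − cos²φ) = 0.2792.
K_a = 0.8821 × (0.8821 − 0.2792)/(0.8821 + 0.2792) = 0.4579.

0.458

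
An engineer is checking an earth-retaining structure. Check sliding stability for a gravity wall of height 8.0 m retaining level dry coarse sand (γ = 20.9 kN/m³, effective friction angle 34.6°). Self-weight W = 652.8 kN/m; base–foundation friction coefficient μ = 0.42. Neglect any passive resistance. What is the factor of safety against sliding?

1.49

K_a = tan²(45° − 34.6°/2) = 0.2756.
P_a = ½K_aγH² = 0.5×0.2756×20.9×8.0² = 184.3 kN/m, acting at H/3 = 2.667 m above the base.
FS_sliding = μW / P_a = 0.42×652.8 / 184.3 = 1.487.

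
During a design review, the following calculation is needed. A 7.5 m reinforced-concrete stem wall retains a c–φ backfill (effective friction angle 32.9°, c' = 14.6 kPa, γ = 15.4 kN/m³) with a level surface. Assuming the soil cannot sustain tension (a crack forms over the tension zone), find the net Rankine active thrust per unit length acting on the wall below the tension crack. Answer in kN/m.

36.7 kN/m

K_a = 0.2960; √K_a = 0.5441.
Tension-crack depth z_c = 2c/(γ√K_a) = 2×14.6/(15.4×0.5441) = 3.485 m.
σ_a at base = K_a γ H − 2c√K_a = 0.2960×15.4×7.5 − 2×14.6×0.5441 = 18.30 kPa.
P_a = ½ × 18.30 × (H − z_c) = 0.5×18.30×4.015 = 36.75 kN/m.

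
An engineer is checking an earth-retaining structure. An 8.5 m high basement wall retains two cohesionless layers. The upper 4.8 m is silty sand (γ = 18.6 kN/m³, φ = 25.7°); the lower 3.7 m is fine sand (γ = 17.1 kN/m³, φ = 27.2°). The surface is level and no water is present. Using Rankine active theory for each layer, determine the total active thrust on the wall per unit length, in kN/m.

K_a1 = tan²(45°−25.7°/2) = 0.3950; K_a2 = tan²(45°−27.2°/2) = 0.3726.
Layer 1: σ at base = K_a1 γ₁ h₁ = 35.27 kPa; P₁ = ½×35.27×4.8 = 84.64.
Layer 2: σ_v at top = γ₁h₁ = 89.28; σ_h top = K_a2×89.28 = 33.26; σ_h base = K_a2×(89.28+17.1×3.7) = 56.84.
P₂ = ½(33.26+56.84)×3.7 = 166.7. Total P_a = 84.64+166.7 = 251.3 kN/m.

251 kN/m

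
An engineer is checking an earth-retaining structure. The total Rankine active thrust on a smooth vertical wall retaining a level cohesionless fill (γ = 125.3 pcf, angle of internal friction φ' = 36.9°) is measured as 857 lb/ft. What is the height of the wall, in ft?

7.40 ft

K_a = 0.2497. P_a = ½ K_a γ H² ⇒ H = √(2P_a/(K_a γ)).
H = √(2×857/(0.2497×125.3)) = 7.402 ft.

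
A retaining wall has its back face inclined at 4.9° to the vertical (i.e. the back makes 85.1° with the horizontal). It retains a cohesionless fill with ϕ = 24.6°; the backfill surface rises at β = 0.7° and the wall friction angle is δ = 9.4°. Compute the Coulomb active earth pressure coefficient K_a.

K_a = sin²(α+φ) / [sin²α · sin(α−δ) · (1 + √{sin(φ+δ)sin(φ−β) / (sin(α−δ)sin(α+β))})²].
With α = 85.1°, φ = 24.6°, δ = 9.4°, β = 0.7°: K_a = 0.4183.

0.418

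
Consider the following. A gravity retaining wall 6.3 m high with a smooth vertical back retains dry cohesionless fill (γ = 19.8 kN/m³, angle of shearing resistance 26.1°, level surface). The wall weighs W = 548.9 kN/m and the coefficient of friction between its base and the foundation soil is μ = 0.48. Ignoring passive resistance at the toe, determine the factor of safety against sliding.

K_a = tan²(45° − 26.1°/2) = 0.3889.
P_a = ½K_aγH² = 0.5×0.3889×19.8×6.3² = 152.8 kN/m, acting at H/3 = 2.100 m above the base.
FS_sliding = μW / P_a = 0.48×548.9 / 152.8 = 1.724.

1.72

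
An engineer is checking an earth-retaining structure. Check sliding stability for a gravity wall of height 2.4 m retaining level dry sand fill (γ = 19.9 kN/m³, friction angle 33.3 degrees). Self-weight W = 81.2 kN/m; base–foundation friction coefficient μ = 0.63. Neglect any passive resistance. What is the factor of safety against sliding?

K_a = tan²(45° − 33.3°/2) = 0.2911.
P_a = ½K_aγH² = 0.5×0.2911×19.9×2.4² = 16.69 kN/m, acting at H/3 = 0.8000 m above the base.
FS_sliding = μW / P_a = 0.63×81.2 / 16.69 = 3.066.

3.07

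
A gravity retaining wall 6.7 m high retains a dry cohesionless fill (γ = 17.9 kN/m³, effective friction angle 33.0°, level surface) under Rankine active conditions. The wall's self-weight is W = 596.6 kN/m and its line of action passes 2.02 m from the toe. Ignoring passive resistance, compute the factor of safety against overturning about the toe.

4.56

K_a = tan²(45° − 33.0°/2) = 0.2948.
P_a = ½K_aγH² = 0.5×0.2948×17.9×6.7² = 118.4 kN/m, acting at H/3 = 2.233 m above the base.
Overturning moment M_o = P_a × H/3 = 118.4 × 2.233 = 264.5.
Resisting moment M_r = W × 2.02 = 596.6 × 2.02 = 1205.
FS_overturning = M_r/M_o = 1205/264.5 = 4.556.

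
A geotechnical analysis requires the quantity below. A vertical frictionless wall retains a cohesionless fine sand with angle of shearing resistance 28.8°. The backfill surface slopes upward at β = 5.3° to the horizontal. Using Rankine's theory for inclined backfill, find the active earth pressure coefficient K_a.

K_a = cos β · (cos β − √(cos²β − cos²φ)) / (cos β + √(cos²β − cos²φ)).
cos β = 0.9957, cos φ = 0.8763, √(cos²β − cos²φ) = 0.4728.
K_a = 0.9957 × (0.9957 − 0.4728)/(0.9957 + 0.4728) = 0.3546.

0.355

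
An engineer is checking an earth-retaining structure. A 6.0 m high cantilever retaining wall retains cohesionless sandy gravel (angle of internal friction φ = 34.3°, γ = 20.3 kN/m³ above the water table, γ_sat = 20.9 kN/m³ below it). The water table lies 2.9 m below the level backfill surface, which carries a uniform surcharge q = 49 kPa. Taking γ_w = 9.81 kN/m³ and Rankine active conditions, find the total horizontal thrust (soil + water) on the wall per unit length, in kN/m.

219 kN/m

K_a = tan²(45° − φ/2) = 0.2792.
γ' = 20.9 − 9.81 = 11.09 kN/m³. h₂ = H − d_w = 3.1 m.
σ'_h: at surface K_a·q = 13.68; at WT K_a(q+γd_w) = 30.11; at base K_a(q+γd_w+γ'h₂) = 39.71 kPa.
P₁ = ½(13.68+30.11)×2.9 = 63.50; P₂ = ½(30.11+39.71)×3.1 = 108.2; P_w = ½γ_w h₂² = 47.14.
Total = 63.50+108.2+47.14 = 218.9 kN/m.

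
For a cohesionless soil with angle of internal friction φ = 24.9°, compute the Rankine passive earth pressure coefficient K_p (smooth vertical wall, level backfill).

2.45

K_p = (1 + sin φ)/(1 − sin φ) = tan²(45° + 24.9°/2) = 2.454.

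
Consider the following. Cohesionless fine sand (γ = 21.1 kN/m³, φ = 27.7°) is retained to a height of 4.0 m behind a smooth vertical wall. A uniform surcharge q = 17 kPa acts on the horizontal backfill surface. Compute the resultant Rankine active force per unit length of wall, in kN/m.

K_a = tan²(45° − φ/2) = 0.3653.
Soil triangle: ½ K_a γ H² = 0.5×0.3653×21.1×4.0² = 61.67 kN/m.
Surcharge rectangle: K_a q H = 0.3653×17×4.0 = 24.84 kN/m.
Total = 61.67 + 24.84 = 86.51 kN/m.

86.5 kN/m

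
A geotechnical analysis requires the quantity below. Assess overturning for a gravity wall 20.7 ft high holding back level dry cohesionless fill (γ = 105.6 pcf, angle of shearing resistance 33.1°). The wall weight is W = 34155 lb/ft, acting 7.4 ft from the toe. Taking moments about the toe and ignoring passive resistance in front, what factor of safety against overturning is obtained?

K_a = tan²(45° − 33.1°/2) = 0.2936.
P_a = ½K_aγH² = 0.5×0.2936×105.6×20.7² = 6642 lb/ft, acting at H/3 = 6.900 ft above the base.
Overturning moment M_o = P_a × H/3 = 6642 × 6.900 = 45830.
Resisting moment M_r = W × 7.4 = 34155 × 7.4 = 252700.
FS_overturning = M_r/M_o = 252700/45830 = 5.515.

5.51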